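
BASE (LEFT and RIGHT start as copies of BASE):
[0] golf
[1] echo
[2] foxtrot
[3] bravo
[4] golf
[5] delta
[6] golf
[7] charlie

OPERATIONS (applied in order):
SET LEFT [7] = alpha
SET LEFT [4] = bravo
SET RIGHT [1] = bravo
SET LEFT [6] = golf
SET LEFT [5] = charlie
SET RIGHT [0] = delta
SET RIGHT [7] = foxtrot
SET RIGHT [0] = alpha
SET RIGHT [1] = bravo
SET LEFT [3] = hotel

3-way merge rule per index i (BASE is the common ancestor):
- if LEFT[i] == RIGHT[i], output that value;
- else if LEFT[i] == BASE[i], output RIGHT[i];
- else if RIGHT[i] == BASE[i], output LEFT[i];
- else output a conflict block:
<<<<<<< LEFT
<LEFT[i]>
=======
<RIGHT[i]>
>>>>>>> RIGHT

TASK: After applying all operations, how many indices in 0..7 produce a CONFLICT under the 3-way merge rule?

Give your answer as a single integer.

Answer: 1

Derivation:
Final LEFT:  [golf, echo, foxtrot, hotel, bravo, charlie, golf, alpha]
Final RIGHT: [alpha, bravo, foxtrot, bravo, golf, delta, golf, foxtrot]
i=0: L=golf=BASE, R=alpha -> take RIGHT -> alpha
i=1: L=echo=BASE, R=bravo -> take RIGHT -> bravo
i=2: L=foxtrot R=foxtrot -> agree -> foxtrot
i=3: L=hotel, R=bravo=BASE -> take LEFT -> hotel
i=4: L=bravo, R=golf=BASE -> take LEFT -> bravo
i=5: L=charlie, R=delta=BASE -> take LEFT -> charlie
i=6: L=golf R=golf -> agree -> golf
i=7: BASE=charlie L=alpha R=foxtrot all differ -> CONFLICT
Conflict count: 1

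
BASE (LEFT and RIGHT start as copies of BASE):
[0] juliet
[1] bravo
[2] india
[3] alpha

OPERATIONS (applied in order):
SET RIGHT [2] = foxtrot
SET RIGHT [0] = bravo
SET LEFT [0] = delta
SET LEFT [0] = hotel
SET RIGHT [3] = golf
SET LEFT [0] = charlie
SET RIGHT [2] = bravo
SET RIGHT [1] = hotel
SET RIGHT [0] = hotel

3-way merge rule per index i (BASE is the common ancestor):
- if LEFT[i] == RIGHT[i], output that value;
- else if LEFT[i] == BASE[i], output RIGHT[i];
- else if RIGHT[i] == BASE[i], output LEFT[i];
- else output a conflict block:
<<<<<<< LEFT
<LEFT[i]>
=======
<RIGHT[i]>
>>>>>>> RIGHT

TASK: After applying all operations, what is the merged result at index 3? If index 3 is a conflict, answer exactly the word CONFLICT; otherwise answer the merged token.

Answer: golf

Derivation:
Final LEFT:  [charlie, bravo, india, alpha]
Final RIGHT: [hotel, hotel, bravo, golf]
i=0: BASE=juliet L=charlie R=hotel all differ -> CONFLICT
i=1: L=bravo=BASE, R=hotel -> take RIGHT -> hotel
i=2: L=india=BASE, R=bravo -> take RIGHT -> bravo
i=3: L=alpha=BASE, R=golf -> take RIGHT -> golf
Index 3 -> golf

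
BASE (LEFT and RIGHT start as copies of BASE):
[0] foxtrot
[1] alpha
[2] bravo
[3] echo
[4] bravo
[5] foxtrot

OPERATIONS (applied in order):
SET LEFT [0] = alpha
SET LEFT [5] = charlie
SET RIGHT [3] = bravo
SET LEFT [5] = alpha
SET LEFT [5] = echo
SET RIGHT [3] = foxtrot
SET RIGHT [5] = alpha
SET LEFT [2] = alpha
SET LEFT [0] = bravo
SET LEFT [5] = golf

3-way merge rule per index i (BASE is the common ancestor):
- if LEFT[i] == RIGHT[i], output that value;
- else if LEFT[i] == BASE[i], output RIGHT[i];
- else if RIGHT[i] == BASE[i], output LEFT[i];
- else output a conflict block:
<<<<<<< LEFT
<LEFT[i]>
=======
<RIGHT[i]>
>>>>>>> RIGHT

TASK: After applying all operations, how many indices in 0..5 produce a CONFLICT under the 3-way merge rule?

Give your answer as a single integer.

Final LEFT:  [bravo, alpha, alpha, echo, bravo, golf]
Final RIGHT: [foxtrot, alpha, bravo, foxtrot, bravo, alpha]
i=0: L=bravo, R=foxtrot=BASE -> take LEFT -> bravo
i=1: L=alpha R=alpha -> agree -> alpha
i=2: L=alpha, R=bravo=BASE -> take LEFT -> alpha
i=3: L=echo=BASE, R=foxtrot -> take RIGHT -> foxtrot
i=4: L=bravo R=bravo -> agree -> bravo
i=5: BASE=foxtrot L=golf R=alpha all differ -> CONFLICT
Conflict count: 1

Answer: 1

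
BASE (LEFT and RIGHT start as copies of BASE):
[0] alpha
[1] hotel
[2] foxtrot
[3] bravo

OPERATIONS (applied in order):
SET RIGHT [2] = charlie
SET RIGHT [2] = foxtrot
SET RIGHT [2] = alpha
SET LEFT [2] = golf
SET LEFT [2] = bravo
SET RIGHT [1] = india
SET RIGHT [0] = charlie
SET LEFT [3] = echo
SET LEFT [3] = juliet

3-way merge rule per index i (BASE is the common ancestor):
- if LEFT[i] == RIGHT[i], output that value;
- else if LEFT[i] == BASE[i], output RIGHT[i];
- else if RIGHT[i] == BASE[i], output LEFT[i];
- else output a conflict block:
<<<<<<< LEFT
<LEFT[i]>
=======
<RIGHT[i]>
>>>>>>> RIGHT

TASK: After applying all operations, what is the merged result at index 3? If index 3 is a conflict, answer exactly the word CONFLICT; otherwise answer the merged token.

Final LEFT:  [alpha, hotel, bravo, juliet]
Final RIGHT: [charlie, india, alpha, bravo]
i=0: L=alpha=BASE, R=charlie -> take RIGHT -> charlie
i=1: L=hotel=BASE, R=india -> take RIGHT -> india
i=2: BASE=foxtrot L=bravo R=alpha all differ -> CONFLICT
i=3: L=juliet, R=bravo=BASE -> take LEFT -> juliet
Index 3 -> juliet

Answer: juliet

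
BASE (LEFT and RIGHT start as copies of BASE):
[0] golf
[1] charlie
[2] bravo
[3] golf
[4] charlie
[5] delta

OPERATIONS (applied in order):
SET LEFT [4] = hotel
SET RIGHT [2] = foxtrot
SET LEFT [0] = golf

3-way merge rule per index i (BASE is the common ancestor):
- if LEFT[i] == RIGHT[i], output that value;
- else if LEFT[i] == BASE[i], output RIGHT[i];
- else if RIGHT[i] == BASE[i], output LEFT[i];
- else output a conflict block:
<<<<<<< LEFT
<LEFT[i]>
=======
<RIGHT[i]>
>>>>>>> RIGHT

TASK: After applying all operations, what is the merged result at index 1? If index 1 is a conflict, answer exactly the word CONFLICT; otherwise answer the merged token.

Answer: charlie

Derivation:
Final LEFT:  [golf, charlie, bravo, golf, hotel, delta]
Final RIGHT: [golf, charlie, foxtrot, golf, charlie, delta]
i=0: L=golf R=golf -> agree -> golf
i=1: L=charlie R=charlie -> agree -> charlie
i=2: L=bravo=BASE, R=foxtrot -> take RIGHT -> foxtrot
i=3: L=golf R=golf -> agree -> golf
i=4: L=hotel, R=charlie=BASE -> take LEFT -> hotel
i=5: L=delta R=delta -> agree -> delta
Index 1 -> charlie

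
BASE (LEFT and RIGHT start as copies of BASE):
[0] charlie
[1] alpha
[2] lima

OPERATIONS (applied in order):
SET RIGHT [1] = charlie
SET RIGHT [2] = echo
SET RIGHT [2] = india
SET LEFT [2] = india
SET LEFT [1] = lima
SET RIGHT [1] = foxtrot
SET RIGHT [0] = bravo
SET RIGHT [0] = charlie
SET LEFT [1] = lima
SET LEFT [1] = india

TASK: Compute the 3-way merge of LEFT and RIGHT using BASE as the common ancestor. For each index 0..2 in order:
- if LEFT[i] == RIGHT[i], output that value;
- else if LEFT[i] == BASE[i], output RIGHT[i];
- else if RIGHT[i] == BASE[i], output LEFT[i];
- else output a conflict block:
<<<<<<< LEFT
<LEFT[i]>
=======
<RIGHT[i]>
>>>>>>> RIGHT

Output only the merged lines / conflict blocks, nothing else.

Answer: charlie
<<<<<<< LEFT
india
=======
foxtrot
>>>>>>> RIGHT
india

Derivation:
Final LEFT:  [charlie, india, india]
Final RIGHT: [charlie, foxtrot, india]
i=0: L=charlie R=charlie -> agree -> charlie
i=1: BASE=alpha L=india R=foxtrot all differ -> CONFLICT
i=2: L=india R=india -> agree -> india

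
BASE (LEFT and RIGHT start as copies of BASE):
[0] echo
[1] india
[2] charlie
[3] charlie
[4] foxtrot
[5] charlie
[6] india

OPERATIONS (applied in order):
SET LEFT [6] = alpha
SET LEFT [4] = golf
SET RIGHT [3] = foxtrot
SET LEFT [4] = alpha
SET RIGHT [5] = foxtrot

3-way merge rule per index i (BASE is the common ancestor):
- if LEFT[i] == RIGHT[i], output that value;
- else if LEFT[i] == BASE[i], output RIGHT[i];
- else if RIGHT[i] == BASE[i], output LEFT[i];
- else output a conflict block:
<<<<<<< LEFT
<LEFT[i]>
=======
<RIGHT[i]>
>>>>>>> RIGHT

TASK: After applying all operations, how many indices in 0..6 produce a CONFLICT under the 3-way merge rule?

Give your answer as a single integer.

Final LEFT:  [echo, india, charlie, charlie, alpha, charlie, alpha]
Final RIGHT: [echo, india, charlie, foxtrot, foxtrot, foxtrot, india]
i=0: L=echo R=echo -> agree -> echo
i=1: L=india R=india -> agree -> india
i=2: L=charlie R=charlie -> agree -> charlie
i=3: L=charlie=BASE, R=foxtrot -> take RIGHT -> foxtrot
i=4: L=alpha, R=foxtrot=BASE -> take LEFT -> alpha
i=5: L=charlie=BASE, R=foxtrot -> take RIGHT -> foxtrot
i=6: L=alpha, R=india=BASE -> take LEFT -> alpha
Conflict count: 0

Answer: 0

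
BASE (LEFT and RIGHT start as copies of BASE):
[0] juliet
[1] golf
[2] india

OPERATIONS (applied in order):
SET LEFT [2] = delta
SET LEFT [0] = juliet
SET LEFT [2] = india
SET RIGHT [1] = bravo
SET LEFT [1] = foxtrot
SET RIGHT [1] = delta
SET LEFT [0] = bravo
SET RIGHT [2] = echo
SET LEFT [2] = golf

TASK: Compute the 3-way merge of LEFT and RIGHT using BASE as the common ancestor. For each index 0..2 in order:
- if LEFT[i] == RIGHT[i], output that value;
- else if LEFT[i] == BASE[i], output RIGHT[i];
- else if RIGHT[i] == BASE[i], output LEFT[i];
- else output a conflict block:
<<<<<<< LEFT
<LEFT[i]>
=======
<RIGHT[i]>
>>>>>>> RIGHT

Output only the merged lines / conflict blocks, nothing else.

Final LEFT:  [bravo, foxtrot, golf]
Final RIGHT: [juliet, delta, echo]
i=0: L=bravo, R=juliet=BASE -> take LEFT -> bravo
i=1: BASE=golf L=foxtrot R=delta all differ -> CONFLICT
i=2: BASE=india L=golf R=echo all differ -> CONFLICT

Answer: bravo
<<<<<<< LEFT
foxtrot
=======
delta
>>>>>>> RIGHT
<<<<<<< LEFT
golf
=======
echo
>>>>>>> RIGHT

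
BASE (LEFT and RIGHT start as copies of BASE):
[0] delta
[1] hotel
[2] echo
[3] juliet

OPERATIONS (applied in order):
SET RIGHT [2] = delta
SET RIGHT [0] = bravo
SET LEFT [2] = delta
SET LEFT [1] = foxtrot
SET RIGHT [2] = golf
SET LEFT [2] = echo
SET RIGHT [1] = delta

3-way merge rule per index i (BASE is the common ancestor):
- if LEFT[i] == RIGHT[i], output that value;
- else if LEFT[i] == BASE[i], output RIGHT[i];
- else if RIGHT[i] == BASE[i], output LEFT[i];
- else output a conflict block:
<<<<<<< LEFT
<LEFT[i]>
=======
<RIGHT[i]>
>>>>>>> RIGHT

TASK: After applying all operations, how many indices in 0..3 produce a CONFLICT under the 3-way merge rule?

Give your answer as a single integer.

Answer: 1

Derivation:
Final LEFT:  [delta, foxtrot, echo, juliet]
Final RIGHT: [bravo, delta, golf, juliet]
i=0: L=delta=BASE, R=bravo -> take RIGHT -> bravo
i=1: BASE=hotel L=foxtrot R=delta all differ -> CONFLICT
i=2: L=echo=BASE, R=golf -> take RIGHT -> golf
i=3: L=juliet R=juliet -> agree -> juliet
Conflict count: 1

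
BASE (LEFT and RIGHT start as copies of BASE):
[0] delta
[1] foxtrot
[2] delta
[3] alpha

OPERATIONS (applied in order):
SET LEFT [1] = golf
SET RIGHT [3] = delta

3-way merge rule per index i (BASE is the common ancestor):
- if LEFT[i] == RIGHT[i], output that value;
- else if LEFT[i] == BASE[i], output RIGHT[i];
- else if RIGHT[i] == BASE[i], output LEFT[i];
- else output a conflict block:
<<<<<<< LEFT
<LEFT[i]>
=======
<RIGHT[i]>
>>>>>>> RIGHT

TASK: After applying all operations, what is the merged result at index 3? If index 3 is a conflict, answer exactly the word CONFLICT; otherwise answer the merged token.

Final LEFT:  [delta, golf, delta, alpha]
Final RIGHT: [delta, foxtrot, delta, delta]
i=0: L=delta R=delta -> agree -> delta
i=1: L=golf, R=foxtrot=BASE -> take LEFT -> golf
i=2: L=delta R=delta -> agree -> delta
i=3: L=alpha=BASE, R=delta -> take RIGHT -> delta
Index 3 -> delta

Answer: delta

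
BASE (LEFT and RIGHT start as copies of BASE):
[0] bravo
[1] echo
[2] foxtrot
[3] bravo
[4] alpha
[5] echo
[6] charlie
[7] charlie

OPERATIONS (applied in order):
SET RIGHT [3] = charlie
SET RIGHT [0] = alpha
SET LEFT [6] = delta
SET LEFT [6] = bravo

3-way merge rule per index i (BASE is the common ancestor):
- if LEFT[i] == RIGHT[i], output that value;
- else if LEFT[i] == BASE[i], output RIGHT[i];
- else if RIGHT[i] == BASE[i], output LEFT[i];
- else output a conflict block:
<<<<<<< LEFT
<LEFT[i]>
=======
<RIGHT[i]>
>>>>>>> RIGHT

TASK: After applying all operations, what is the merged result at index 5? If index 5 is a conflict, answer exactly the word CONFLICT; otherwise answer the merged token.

Final LEFT:  [bravo, echo, foxtrot, bravo, alpha, echo, bravo, charlie]
Final RIGHT: [alpha, echo, foxtrot, charlie, alpha, echo, charlie, charlie]
i=0: L=bravo=BASE, R=alpha -> take RIGHT -> alpha
i=1: L=echo R=echo -> agree -> echo
i=2: L=foxtrot R=foxtrot -> agree -> foxtrot
i=3: L=bravo=BASE, R=charlie -> take RIGHT -> charlie
i=4: L=alpha R=alpha -> agree -> alpha
i=5: L=echo R=echo -> agree -> echo
i=6: L=bravo, R=charlie=BASE -> take LEFT -> bravo
i=7: L=charlie R=charlie -> agree -> charlie
Index 5 -> echo

Answer: echo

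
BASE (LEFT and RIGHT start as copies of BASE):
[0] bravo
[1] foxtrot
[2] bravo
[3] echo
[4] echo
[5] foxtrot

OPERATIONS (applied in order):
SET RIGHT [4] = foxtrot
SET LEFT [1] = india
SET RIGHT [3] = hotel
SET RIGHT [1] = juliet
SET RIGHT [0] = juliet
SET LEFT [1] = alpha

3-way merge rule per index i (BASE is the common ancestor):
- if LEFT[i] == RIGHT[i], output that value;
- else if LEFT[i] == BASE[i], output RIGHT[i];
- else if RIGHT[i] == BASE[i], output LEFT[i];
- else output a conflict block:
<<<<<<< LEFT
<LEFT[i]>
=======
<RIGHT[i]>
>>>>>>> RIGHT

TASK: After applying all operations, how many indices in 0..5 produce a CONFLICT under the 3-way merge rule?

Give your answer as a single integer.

Answer: 1

Derivation:
Final LEFT:  [bravo, alpha, bravo, echo, echo, foxtrot]
Final RIGHT: [juliet, juliet, bravo, hotel, foxtrot, foxtrot]
i=0: L=bravo=BASE, R=juliet -> take RIGHT -> juliet
i=1: BASE=foxtrot L=alpha R=juliet all differ -> CONFLICT
i=2: L=bravo R=bravo -> agree -> bravo
i=3: L=echo=BASE, R=hotel -> take RIGHT -> hotel
i=4: L=echo=BASE, R=foxtrot -> take RIGHT -> foxtrot
i=5: L=foxtrot R=foxtrot -> agree -> foxtrot
Conflict count: 1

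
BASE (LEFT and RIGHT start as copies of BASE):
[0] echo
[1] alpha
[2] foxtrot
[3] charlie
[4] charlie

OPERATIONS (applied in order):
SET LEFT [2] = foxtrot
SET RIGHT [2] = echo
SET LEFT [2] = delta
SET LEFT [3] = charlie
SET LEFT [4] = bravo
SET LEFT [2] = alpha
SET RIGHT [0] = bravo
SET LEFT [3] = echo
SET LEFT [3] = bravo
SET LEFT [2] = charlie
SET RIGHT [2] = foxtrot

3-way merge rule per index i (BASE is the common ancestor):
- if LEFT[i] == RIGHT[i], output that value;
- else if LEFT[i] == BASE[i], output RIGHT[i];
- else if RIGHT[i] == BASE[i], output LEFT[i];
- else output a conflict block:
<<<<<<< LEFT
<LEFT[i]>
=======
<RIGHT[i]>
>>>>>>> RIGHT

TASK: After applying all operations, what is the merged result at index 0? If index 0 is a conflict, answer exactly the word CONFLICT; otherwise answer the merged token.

Answer: bravo

Derivation:
Final LEFT:  [echo, alpha, charlie, bravo, bravo]
Final RIGHT: [bravo, alpha, foxtrot, charlie, charlie]
i=0: L=echo=BASE, R=bravo -> take RIGHT -> bravo
i=1: L=alpha R=alpha -> agree -> alpha
i=2: L=charlie, R=foxtrot=BASE -> take LEFT -> charlie
i=3: L=bravo, R=charlie=BASE -> take LEFT -> bravo
i=4: L=bravo, R=charlie=BASE -> take LEFT -> bravo
Index 0 -> bravo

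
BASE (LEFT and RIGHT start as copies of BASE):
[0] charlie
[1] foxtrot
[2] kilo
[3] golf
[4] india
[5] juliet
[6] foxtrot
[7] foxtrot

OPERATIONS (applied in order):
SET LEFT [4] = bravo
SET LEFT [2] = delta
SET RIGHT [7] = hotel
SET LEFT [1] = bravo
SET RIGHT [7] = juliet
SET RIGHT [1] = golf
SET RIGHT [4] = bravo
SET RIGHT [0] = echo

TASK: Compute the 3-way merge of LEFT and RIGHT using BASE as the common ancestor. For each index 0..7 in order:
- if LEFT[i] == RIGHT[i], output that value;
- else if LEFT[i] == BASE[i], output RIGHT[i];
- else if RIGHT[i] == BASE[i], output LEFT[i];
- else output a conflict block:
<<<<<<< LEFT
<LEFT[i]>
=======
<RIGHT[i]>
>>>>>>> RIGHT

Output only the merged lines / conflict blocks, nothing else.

Final LEFT:  [charlie, bravo, delta, golf, bravo, juliet, foxtrot, foxtrot]
Final RIGHT: [echo, golf, kilo, golf, bravo, juliet, foxtrot, juliet]
i=0: L=charlie=BASE, R=echo -> take RIGHT -> echo
i=1: BASE=foxtrot L=bravo R=golf all differ -> CONFLICT
i=2: L=delta, R=kilo=BASE -> take LEFT -> delta
i=3: L=golf R=golf -> agree -> golf
i=4: L=bravo R=bravo -> agree -> bravo
i=5: L=juliet R=juliet -> agree -> juliet
i=6: L=foxtrot R=foxtrot -> agree -> foxtrot
i=7: L=foxtrot=BASE, R=juliet -> take RIGHT -> juliet

Answer: echo
<<<<<<< LEFT
bravo
=======
golf
>>>>>>> RIGHT
delta
golf
bravo
juliet
foxtrot
juliet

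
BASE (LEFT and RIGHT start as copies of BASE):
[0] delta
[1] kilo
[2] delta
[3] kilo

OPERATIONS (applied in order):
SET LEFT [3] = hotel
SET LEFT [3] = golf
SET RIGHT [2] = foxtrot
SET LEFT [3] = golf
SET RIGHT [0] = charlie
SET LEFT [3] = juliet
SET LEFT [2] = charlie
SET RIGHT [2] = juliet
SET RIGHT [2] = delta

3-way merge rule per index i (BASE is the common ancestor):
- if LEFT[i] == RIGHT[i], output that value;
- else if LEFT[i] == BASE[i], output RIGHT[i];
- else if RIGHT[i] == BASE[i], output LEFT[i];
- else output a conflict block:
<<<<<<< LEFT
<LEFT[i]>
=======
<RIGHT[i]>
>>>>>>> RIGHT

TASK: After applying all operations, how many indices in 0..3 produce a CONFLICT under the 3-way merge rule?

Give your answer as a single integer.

Answer: 0

Derivation:
Final LEFT:  [delta, kilo, charlie, juliet]
Final RIGHT: [charlie, kilo, delta, kilo]
i=0: L=delta=BASE, R=charlie -> take RIGHT -> charlie
i=1: L=kilo R=kilo -> agree -> kilo
i=2: L=charlie, R=delta=BASE -> take LEFT -> charlie
i=3: L=juliet, R=kilo=BASE -> take LEFT -> juliet
Conflict count: 0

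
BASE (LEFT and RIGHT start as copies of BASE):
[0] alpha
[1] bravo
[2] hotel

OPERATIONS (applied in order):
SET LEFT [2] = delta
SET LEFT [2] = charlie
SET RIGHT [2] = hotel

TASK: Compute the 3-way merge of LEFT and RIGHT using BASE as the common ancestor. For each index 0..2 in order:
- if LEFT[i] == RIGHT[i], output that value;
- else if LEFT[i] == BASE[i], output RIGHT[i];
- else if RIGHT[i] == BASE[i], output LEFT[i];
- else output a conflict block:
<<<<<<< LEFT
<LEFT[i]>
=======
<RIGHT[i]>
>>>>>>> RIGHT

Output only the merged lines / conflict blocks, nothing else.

Final LEFT:  [alpha, bravo, charlie]
Final RIGHT: [alpha, bravo, hotel]
i=0: L=alpha R=alpha -> agree -> alpha
i=1: L=bravo R=bravo -> agree -> bravo
i=2: L=charlie, R=hotel=BASE -> take LEFT -> charlie

Answer: alpha
bravo
charlie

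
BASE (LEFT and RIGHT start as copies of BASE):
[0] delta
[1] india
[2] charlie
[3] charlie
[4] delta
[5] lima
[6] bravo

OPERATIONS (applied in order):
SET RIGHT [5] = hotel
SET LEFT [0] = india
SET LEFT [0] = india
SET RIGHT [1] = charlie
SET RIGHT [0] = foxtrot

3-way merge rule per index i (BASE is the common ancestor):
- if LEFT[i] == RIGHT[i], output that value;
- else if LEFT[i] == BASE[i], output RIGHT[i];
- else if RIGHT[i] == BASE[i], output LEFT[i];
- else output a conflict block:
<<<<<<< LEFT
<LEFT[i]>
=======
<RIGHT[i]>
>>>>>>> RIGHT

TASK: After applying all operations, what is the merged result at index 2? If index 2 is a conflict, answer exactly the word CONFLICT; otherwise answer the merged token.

Final LEFT:  [india, india, charlie, charlie, delta, lima, bravo]
Final RIGHT: [foxtrot, charlie, charlie, charlie, delta, hotel, bravo]
i=0: BASE=delta L=india R=foxtrot all differ -> CONFLICT
i=1: L=india=BASE, R=charlie -> take RIGHT -> charlie
i=2: L=charlie R=charlie -> agree -> charlie
i=3: L=charlie R=charlie -> agree -> charlie
i=4: L=delta R=delta -> agree -> delta
i=5: L=lima=BASE, R=hotel -> take RIGHT -> hotel
i=6: L=bravo R=bravo -> agree -> bravo
Index 2 -> charlie

Answer: charlie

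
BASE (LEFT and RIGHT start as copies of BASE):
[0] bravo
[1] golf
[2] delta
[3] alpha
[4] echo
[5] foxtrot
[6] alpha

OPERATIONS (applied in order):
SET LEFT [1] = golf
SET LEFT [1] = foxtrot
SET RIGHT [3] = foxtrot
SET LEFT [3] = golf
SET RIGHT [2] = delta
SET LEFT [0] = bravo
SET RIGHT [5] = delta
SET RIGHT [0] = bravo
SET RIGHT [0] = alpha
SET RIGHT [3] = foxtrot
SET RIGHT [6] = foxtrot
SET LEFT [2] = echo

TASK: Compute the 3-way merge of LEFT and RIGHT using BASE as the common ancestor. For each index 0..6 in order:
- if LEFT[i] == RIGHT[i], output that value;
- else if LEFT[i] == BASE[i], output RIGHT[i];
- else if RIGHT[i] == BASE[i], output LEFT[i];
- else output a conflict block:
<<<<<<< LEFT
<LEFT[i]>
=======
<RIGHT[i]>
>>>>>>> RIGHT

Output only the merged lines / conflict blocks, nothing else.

Final LEFT:  [bravo, foxtrot, echo, golf, echo, foxtrot, alpha]
Final RIGHT: [alpha, golf, delta, foxtrot, echo, delta, foxtrot]
i=0: L=bravo=BASE, R=alpha -> take RIGHT -> alpha
i=1: L=foxtrot, R=golf=BASE -> take LEFT -> foxtrot
i=2: L=echo, R=delta=BASE -> take LEFT -> echo
i=3: BASE=alpha L=golf R=foxtrot all differ -> CONFLICT
i=4: L=echo R=echo -> agree -> echo
i=5: L=foxtrot=BASE, R=delta -> take RIGHT -> delta
i=6: L=alpha=BASE, R=foxtrot -> take RIGHT -> foxtrot

Answer: alpha
foxtrot
echo
<<<<<<< LEFT
golf
=======
foxtrot
>>>>>>> RIGHT
echo
delta
foxtrot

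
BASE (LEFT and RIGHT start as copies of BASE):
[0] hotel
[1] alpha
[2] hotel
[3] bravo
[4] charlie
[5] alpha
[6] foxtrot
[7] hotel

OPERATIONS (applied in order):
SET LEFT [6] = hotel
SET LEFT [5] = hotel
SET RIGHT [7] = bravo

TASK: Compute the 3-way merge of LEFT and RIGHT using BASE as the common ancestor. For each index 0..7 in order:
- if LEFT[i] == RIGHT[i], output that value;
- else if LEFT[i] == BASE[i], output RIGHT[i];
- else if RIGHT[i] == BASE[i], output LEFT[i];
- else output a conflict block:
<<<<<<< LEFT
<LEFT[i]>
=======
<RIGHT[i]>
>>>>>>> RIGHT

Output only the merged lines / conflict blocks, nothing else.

Answer: hotel
alpha
hotel
bravo
charlie
hotel
hotel
bravo

Derivation:
Final LEFT:  [hotel, alpha, hotel, bravo, charlie, hotel, hotel, hotel]
Final RIGHT: [hotel, alpha, hotel, bravo, charlie, alpha, foxtrot, bravo]
i=0: L=hotel R=hotel -> agree -> hotel
i=1: L=alpha R=alpha -> agree -> alpha
i=2: L=hotel R=hotel -> agree -> hotel
i=3: L=bravo R=bravo -> agree -> bravo
i=4: L=charlie R=charlie -> agree -> charlie
i=5: L=hotel, R=alpha=BASE -> take LEFT -> hotel
i=6: L=hotel, R=foxtrot=BASE -> take LEFT -> hotel
i=7: L=hotel=BASE, R=bravo -> take RIGHT -> bravo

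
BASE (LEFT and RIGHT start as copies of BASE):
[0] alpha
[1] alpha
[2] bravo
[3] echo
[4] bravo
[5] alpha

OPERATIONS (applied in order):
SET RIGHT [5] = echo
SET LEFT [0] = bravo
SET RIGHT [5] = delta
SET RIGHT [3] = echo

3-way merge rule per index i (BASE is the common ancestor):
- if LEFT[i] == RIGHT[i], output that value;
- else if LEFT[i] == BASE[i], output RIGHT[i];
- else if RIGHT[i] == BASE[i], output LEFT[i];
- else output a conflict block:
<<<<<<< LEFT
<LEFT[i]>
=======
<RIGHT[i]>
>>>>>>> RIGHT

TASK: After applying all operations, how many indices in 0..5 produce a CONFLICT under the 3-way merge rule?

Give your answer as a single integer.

Answer: 0

Derivation:
Final LEFT:  [bravo, alpha, bravo, echo, bravo, alpha]
Final RIGHT: [alpha, alpha, bravo, echo, bravo, delta]
i=0: L=bravo, R=alpha=BASE -> take LEFT -> bravo
i=1: L=alpha R=alpha -> agree -> alpha
i=2: L=bravo R=bravo -> agree -> bravo
i=3: L=echo R=echo -> agree -> echo
i=4: L=bravo R=bravo -> agree -> bravo
i=5: L=alpha=BASE, R=delta -> take RIGHT -> delta
Conflict count: 0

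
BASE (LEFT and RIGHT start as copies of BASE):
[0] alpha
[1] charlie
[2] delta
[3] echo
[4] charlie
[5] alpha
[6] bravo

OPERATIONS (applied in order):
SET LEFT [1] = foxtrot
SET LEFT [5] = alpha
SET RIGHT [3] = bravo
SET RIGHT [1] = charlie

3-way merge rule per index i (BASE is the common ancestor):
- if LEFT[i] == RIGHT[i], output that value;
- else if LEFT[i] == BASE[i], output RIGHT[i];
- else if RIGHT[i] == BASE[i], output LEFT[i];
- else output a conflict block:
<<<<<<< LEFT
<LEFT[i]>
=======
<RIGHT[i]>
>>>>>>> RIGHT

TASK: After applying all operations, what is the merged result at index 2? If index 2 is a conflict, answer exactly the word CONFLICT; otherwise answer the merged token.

Final LEFT:  [alpha, foxtrot, delta, echo, charlie, alpha, bravo]
Final RIGHT: [alpha, charlie, delta, bravo, charlie, alpha, bravo]
i=0: L=alpha R=alpha -> agree -> alpha
i=1: L=foxtrot, R=charlie=BASE -> take LEFT -> foxtrot
i=2: L=delta R=delta -> agree -> delta
i=3: L=echo=BASE, R=bravo -> take RIGHT -> bravo
i=4: L=charlie R=charlie -> agree -> charlie
i=5: L=alpha R=alpha -> agree -> alpha
i=6: L=bravo R=bravo -> agree -> bravo
Index 2 -> delta

Answer: delta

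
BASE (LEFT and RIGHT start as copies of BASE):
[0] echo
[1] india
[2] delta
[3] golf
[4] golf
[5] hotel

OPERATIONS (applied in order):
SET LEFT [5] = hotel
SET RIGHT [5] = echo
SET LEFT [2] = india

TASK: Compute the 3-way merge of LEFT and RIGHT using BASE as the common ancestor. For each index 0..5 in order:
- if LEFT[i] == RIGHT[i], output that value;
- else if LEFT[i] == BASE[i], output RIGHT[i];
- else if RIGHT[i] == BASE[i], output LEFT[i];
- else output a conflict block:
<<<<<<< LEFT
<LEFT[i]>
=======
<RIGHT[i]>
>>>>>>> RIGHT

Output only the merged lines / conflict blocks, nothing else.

Answer: echo
india
india
golf
golf
echo

Derivation:
Final LEFT:  [echo, india, india, golf, golf, hotel]
Final RIGHT: [echo, india, delta, golf, golf, echo]
i=0: L=echo R=echo -> agree -> echo
i=1: L=india R=india -> agree -> india
i=2: L=india, R=delta=BASE -> take LEFT -> india
i=3: L=golf R=golf -> agree -> golf
i=4: L=golf R=golf -> agree -> golf
i=5: L=hotel=BASE, R=echo -> take RIGHT -> echo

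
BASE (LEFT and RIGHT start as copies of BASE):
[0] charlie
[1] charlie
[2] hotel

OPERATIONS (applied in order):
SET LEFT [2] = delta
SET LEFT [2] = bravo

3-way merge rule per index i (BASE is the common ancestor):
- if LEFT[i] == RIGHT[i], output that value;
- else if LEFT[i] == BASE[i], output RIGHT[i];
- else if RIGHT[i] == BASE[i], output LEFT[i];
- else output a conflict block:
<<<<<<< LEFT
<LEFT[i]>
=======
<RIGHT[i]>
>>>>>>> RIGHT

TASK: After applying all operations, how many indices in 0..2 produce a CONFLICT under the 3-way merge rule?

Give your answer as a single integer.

Answer: 0

Derivation:
Final LEFT:  [charlie, charlie, bravo]
Final RIGHT: [charlie, charlie, hotel]
i=0: L=charlie R=charlie -> agree -> charlie
i=1: L=charlie R=charlie -> agree -> charlie
i=2: L=bravo, R=hotel=BASE -> take LEFT -> bravo
Conflict count: 0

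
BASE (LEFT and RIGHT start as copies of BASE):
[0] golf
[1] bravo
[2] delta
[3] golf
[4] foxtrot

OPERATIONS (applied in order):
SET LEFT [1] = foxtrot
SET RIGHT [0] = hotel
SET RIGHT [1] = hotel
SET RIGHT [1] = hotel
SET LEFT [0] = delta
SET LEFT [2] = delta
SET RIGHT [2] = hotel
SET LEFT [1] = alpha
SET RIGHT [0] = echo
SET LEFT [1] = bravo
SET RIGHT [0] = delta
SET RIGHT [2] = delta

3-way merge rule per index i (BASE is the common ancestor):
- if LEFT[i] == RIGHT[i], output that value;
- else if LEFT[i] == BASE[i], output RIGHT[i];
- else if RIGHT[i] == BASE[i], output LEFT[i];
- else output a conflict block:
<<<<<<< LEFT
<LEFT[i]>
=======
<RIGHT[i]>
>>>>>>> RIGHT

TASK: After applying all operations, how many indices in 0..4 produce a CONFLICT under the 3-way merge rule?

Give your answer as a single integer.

Answer: 0

Derivation:
Final LEFT:  [delta, bravo, delta, golf, foxtrot]
Final RIGHT: [delta, hotel, delta, golf, foxtrot]
i=0: L=delta R=delta -> agree -> delta
i=1: L=bravo=BASE, R=hotel -> take RIGHT -> hotel
i=2: L=delta R=delta -> agree -> delta
i=3: L=golf R=golf -> agree -> golf
i=4: L=foxtrot R=foxtrot -> agree -> foxtrot
Conflict count: 0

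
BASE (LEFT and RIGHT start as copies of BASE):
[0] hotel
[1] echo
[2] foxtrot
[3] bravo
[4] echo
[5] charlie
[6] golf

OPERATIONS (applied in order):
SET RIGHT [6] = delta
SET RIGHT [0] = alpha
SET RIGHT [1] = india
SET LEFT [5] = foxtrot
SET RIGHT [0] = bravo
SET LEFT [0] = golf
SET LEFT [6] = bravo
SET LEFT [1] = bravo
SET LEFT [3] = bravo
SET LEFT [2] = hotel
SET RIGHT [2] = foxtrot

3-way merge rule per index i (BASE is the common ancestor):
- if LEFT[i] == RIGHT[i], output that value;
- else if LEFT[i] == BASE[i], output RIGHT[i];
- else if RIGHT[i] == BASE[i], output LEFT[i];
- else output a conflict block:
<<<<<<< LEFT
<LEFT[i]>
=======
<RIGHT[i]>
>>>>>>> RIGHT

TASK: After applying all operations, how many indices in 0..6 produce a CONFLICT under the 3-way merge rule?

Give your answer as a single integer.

Final LEFT:  [golf, bravo, hotel, bravo, echo, foxtrot, bravo]
Final RIGHT: [bravo, india, foxtrot, bravo, echo, charlie, delta]
i=0: BASE=hotel L=golf R=bravo all differ -> CONFLICT
i=1: BASE=echo L=bravo R=india all differ -> CONFLICT
i=2: L=hotel, R=foxtrot=BASE -> take LEFT -> hotel
i=3: L=bravo R=bravo -> agree -> bravo
i=4: L=echo R=echo -> agree -> echo
i=5: L=foxtrot, R=charlie=BASE -> take LEFT -> foxtrot
i=6: BASE=golf L=bravo R=delta all differ -> CONFLICT
Conflict count: 3

Answer: 3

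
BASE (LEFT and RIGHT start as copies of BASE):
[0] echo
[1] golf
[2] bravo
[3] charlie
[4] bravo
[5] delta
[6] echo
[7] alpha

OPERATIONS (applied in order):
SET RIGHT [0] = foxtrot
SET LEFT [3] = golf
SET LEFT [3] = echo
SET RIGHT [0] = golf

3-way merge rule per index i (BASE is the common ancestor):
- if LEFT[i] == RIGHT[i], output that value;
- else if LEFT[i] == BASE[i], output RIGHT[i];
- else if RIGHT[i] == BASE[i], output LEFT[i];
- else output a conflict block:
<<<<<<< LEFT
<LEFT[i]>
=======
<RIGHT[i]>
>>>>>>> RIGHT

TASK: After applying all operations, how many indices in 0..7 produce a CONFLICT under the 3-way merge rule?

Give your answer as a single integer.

Final LEFT:  [echo, golf, bravo, echo, bravo, delta, echo, alpha]
Final RIGHT: [golf, golf, bravo, charlie, bravo, delta, echo, alpha]
i=0: L=echo=BASE, R=golf -> take RIGHT -> golf
i=1: L=golf R=golf -> agree -> golf
i=2: L=bravo R=bravo -> agree -> bravo
i=3: L=echo, R=charlie=BASE -> take LEFT -> echo
i=4: L=bravo R=bravo -> agree -> bravo
i=5: L=delta R=delta -> agree -> delta
i=6: L=echo R=echo -> agree -> echo
i=7: L=alpha R=alpha -> agree -> alpha
Conflict count: 0

Answer: 0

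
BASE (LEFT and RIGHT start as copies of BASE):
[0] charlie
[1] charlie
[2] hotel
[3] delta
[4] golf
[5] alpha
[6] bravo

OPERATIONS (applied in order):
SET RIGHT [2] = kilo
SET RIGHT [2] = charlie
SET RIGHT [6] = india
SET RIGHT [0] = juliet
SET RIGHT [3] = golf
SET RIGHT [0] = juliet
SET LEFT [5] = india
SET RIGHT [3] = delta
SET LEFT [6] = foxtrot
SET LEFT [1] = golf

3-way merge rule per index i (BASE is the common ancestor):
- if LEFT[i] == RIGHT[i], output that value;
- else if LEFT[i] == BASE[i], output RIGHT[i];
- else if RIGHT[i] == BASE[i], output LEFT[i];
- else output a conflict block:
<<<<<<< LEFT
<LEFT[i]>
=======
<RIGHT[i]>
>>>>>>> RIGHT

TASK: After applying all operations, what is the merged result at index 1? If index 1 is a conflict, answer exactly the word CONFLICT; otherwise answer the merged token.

Final LEFT:  [charlie, golf, hotel, delta, golf, india, foxtrot]
Final RIGHT: [juliet, charlie, charlie, delta, golf, alpha, india]
i=0: L=charlie=BASE, R=juliet -> take RIGHT -> juliet
i=1: L=golf, R=charlie=BASE -> take LEFT -> golf
i=2: L=hotel=BASE, R=charlie -> take RIGHT -> charlie
i=3: L=delta R=delta -> agree -> delta
i=4: L=golf R=golf -> agree -> golf
i=5: L=india, R=alpha=BASE -> take LEFT -> india
i=6: BASE=bravo L=foxtrot R=india all differ -> CONFLICT
Index 1 -> golf

Answer: golf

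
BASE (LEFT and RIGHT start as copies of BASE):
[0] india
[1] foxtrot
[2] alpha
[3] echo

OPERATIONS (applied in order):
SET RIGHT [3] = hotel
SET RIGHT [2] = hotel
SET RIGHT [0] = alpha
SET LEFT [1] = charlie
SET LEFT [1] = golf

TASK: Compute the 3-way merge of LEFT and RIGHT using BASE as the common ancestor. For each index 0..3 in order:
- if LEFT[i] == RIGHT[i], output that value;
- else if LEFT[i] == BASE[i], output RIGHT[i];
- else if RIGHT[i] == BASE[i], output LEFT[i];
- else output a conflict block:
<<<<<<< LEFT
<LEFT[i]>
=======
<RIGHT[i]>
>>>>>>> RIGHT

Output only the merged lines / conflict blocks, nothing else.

Answer: alpha
golf
hotel
hotel

Derivation:
Final LEFT:  [india, golf, alpha, echo]
Final RIGHT: [alpha, foxtrot, hotel, hotel]
i=0: L=india=BASE, R=alpha -> take RIGHT -> alpha
i=1: L=golf, R=foxtrot=BASE -> take LEFT -> golf
i=2: L=alpha=BASE, R=hotel -> take RIGHT -> hotel
i=3: L=echo=BASE, R=hotel -> take RIGHT -> hotel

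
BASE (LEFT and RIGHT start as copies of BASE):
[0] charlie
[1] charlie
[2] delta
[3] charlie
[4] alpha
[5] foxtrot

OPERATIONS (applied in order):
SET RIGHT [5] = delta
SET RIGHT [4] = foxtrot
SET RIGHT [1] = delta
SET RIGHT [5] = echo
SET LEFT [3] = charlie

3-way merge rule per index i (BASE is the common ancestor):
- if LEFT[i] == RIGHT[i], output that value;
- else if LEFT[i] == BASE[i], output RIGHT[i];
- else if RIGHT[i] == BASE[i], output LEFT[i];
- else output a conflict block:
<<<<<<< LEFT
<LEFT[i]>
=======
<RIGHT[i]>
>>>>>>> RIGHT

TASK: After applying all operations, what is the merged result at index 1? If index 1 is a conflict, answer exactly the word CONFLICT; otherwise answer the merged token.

Final LEFT:  [charlie, charlie, delta, charlie, alpha, foxtrot]
Final RIGHT: [charlie, delta, delta, charlie, foxtrot, echo]
i=0: L=charlie R=charlie -> agree -> charlie
i=1: L=charlie=BASE, R=delta -> take RIGHT -> delta
i=2: L=delta R=delta -> agree -> delta
i=3: L=charlie R=charlie -> agree -> charlie
i=4: L=alpha=BASE, R=foxtrot -> take RIGHT -> foxtrot
i=5: L=foxtrot=BASE, R=echo -> take RIGHT -> echo
Index 1 -> delta

Answer: delta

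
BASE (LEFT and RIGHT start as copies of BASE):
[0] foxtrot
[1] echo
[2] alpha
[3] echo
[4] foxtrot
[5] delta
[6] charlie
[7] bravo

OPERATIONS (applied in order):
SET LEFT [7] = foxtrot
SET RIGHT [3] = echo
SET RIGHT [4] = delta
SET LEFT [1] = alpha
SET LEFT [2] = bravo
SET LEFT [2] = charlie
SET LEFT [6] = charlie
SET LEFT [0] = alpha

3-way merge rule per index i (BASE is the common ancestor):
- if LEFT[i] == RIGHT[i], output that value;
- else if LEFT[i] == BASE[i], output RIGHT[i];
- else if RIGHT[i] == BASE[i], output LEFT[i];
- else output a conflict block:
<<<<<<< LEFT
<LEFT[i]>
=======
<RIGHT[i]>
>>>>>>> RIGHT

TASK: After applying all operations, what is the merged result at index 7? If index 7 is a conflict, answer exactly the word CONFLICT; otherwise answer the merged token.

Answer: foxtrot

Derivation:
Final LEFT:  [alpha, alpha, charlie, echo, foxtrot, delta, charlie, foxtrot]
Final RIGHT: [foxtrot, echo, alpha, echo, delta, delta, charlie, bravo]
i=0: L=alpha, R=foxtrot=BASE -> take LEFT -> alpha
i=1: L=alpha, R=echo=BASE -> take LEFT -> alpha
i=2: L=charlie, R=alpha=BASE -> take LEFT -> charlie
i=3: L=echo R=echo -> agree -> echo
i=4: L=foxtrot=BASE, R=delta -> take RIGHT -> delta
i=5: L=delta R=delta -> agree -> delta
i=6: L=charlie R=charlie -> agree -> charlie
i=7: L=foxtrot, R=bravo=BASE -> take LEFT -> foxtrot
Index 7 -> foxtrot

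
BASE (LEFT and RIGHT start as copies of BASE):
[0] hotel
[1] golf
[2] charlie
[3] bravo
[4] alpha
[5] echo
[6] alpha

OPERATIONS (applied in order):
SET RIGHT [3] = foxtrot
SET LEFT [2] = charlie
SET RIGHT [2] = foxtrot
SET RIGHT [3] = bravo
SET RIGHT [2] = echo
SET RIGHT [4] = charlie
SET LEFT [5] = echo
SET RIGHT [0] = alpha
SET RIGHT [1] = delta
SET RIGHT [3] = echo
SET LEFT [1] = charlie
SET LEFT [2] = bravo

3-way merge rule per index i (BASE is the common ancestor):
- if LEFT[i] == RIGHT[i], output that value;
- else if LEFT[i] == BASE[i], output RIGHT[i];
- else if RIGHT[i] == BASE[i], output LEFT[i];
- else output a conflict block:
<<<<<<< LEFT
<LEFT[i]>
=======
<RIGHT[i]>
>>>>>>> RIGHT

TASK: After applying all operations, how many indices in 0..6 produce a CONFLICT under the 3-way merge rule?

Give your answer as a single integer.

Final LEFT:  [hotel, charlie, bravo, bravo, alpha, echo, alpha]
Final RIGHT: [alpha, delta, echo, echo, charlie, echo, alpha]
i=0: L=hotel=BASE, R=alpha -> take RIGHT -> alpha
i=1: BASE=golf L=charlie R=delta all differ -> CONFLICT
i=2: BASE=charlie L=bravo R=echo all differ -> CONFLICT
i=3: L=bravo=BASE, R=echo -> take RIGHT -> echo
i=4: L=alpha=BASE, R=charlie -> take RIGHT -> charlie
i=5: L=echo R=echo -> agree -> echo
i=6: L=alpha R=alpha -> agree -> alpha
Conflict count: 2

Answer: 2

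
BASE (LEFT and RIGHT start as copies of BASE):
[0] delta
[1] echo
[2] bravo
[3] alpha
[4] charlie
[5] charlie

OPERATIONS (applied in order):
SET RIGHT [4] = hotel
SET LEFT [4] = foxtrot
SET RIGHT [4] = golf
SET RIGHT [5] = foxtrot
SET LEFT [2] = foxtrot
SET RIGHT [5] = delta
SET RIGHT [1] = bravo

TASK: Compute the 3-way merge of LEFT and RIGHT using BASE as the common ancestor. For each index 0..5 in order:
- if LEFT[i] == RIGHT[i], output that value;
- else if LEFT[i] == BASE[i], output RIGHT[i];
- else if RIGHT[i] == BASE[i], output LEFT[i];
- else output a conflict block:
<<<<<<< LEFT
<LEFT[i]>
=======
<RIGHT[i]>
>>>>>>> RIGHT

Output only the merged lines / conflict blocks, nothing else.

Answer: delta
bravo
foxtrot
alpha
<<<<<<< LEFT
foxtrot
=======
golf
>>>>>>> RIGHT
delta

Derivation:
Final LEFT:  [delta, echo, foxtrot, alpha, foxtrot, charlie]
Final RIGHT: [delta, bravo, bravo, alpha, golf, delta]
i=0: L=delta R=delta -> agree -> delta
i=1: L=echo=BASE, R=bravo -> take RIGHT -> bravo
i=2: L=foxtrot, R=bravo=BASE -> take LEFT -> foxtrot
i=3: L=alpha R=alpha -> agree -> alpha
i=4: BASE=charlie L=foxtrot R=golf all differ -> CONFLICT
i=5: L=charlie=BASE, R=delta -> take RIGHT -> delta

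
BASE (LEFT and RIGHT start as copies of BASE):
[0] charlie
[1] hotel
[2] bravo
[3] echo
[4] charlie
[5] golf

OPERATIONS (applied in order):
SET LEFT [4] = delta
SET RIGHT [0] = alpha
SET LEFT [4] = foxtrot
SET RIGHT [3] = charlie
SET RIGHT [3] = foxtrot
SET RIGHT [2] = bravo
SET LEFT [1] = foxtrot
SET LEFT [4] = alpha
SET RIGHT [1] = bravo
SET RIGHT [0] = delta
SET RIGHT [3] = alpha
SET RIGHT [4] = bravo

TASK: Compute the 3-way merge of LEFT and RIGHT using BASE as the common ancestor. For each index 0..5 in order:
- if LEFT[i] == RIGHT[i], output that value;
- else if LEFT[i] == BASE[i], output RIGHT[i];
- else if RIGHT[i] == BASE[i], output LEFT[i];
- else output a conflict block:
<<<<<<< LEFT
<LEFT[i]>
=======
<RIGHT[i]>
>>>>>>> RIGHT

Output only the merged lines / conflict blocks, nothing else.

Answer: delta
<<<<<<< LEFT
foxtrot
=======
bravo
>>>>>>> RIGHT
bravo
alpha
<<<<<<< LEFT
alpha
=======
bravo
>>>>>>> RIGHT
golf

Derivation:
Final LEFT:  [charlie, foxtrot, bravo, echo, alpha, golf]
Final RIGHT: [delta, bravo, bravo, alpha, bravo, golf]
i=0: L=charlie=BASE, R=delta -> take RIGHT -> delta
i=1: BASE=hotel L=foxtrot R=bravo all differ -> CONFLICT
i=2: L=bravo R=bravo -> agree -> bravo
i=3: L=echo=BASE, R=alpha -> take RIGHT -> alpha
i=4: BASE=charlie L=alpha R=bravo all differ -> CONFLICT
i=5: L=golf R=golf -> agree -> golf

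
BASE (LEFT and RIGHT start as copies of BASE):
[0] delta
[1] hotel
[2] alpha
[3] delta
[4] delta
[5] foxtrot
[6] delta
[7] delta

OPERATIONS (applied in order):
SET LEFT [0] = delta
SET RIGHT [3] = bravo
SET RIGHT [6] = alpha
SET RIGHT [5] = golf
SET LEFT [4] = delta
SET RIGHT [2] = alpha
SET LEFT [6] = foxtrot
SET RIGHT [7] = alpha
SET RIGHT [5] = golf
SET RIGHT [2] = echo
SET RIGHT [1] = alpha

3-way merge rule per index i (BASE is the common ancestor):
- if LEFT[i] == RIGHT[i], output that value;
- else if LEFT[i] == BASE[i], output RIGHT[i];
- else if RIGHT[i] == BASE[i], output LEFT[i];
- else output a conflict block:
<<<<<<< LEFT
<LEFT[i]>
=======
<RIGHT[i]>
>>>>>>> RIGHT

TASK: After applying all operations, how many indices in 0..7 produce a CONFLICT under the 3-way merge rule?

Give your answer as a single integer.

Answer: 1

Derivation:
Final LEFT:  [delta, hotel, alpha, delta, delta, foxtrot, foxtrot, delta]
Final RIGHT: [delta, alpha, echo, bravo, delta, golf, alpha, alpha]
i=0: L=delta R=delta -> agree -> delta
i=1: L=hotel=BASE, R=alpha -> take RIGHT -> alpha
i=2: L=alpha=BASE, R=echo -> take RIGHT -> echo
i=3: L=delta=BASE, R=bravo -> take RIGHT -> bravo
i=4: L=delta R=delta -> agree -> delta
i=5: L=foxtrot=BASE, R=golf -> take RIGHT -> golf
i=6: BASE=delta L=foxtrot R=alpha all differ -> CONFLICT
i=7: L=delta=BASE, R=alpha -> take RIGHT -> alpha
Conflict count: 1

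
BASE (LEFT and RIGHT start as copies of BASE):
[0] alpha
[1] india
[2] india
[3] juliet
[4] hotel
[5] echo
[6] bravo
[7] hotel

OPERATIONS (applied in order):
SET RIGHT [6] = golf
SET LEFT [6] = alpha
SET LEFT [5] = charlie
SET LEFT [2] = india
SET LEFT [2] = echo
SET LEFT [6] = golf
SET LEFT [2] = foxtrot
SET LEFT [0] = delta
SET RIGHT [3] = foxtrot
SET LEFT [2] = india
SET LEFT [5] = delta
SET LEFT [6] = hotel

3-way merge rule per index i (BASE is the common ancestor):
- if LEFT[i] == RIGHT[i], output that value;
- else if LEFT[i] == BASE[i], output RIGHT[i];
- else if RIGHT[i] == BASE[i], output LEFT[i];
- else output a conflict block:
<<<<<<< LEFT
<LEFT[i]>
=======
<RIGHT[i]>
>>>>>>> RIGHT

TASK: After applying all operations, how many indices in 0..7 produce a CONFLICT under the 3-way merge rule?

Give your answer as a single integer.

Final LEFT:  [delta, india, india, juliet, hotel, delta, hotel, hotel]
Final RIGHT: [alpha, india, india, foxtrot, hotel, echo, golf, hotel]
i=0: L=delta, R=alpha=BASE -> take LEFT -> delta
i=1: L=india R=india -> agree -> india
i=2: L=india R=india -> agree -> india
i=3: L=juliet=BASE, R=foxtrot -> take RIGHT -> foxtrot
i=4: L=hotel R=hotel -> agree -> hotel
i=5: L=delta, R=echo=BASE -> take LEFT -> delta
i=6: BASE=bravo L=hotel R=golf all differ -> CONFLICT
i=7: L=hotel R=hotel -> agree -> hotel
Conflict count: 1

Answer: 1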